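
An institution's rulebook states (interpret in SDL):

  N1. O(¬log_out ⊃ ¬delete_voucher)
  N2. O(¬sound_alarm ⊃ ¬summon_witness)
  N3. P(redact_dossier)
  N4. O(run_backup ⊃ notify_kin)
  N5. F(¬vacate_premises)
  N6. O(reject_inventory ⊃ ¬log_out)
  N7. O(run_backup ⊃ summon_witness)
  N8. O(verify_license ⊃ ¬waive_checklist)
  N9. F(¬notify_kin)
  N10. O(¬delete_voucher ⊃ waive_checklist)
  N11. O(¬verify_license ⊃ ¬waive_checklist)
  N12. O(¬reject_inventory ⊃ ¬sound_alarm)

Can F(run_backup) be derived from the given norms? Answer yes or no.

Yes

Premises 8 and 11 are O(verify_license ⊃ ¬waive_checklist) and O(¬verify_license ⊃ ¬waive_checklist); every ideal world satisfies verify_license or ¬verify_license, so in either case ¬waive_checklist holds — hence O(¬waive_checklist).
The contrapositive of premise 10 (O(¬delete_voucher ⊃ waive_checklist)) is O(¬waive_checklist ⊃ delete_voucher), and O(¬waive_checklist) is already established, so O(delete_voucher).
The contrapositive of premise 1 (O(¬log_out ⊃ ¬delete_voucher)) is O(delete_voucher ⊃ log_out), and O(delete_voucher) is already established, so O(log_out).
Premise 6 is O(reject_inventory ⊃ ¬log_out); contrapositively O(log_out ⊃ ¬reject_inventory). Since O(log_out) holds, K gives O(¬reject_inventory).
Applying K to premise 12 (O(¬reject_inventory ⊃ ¬sound_alarm)) and O(¬reject_inventory) yields O(¬sound_alarm).
With premise 2, O(¬sound_alarm ⊃ ¬summon_witness), the K-axiom yields O(¬summon_witness).
The contrapositive of premise 7 (O(run_backup ⊃ summon_witness)) is O(¬summon_witness ⊃ ¬run_backup), and O(¬summon_witness) is already established, so O(¬run_backup).
Premises 3, 4, 5, 9 do not contribute to this derivation.
So O(¬run_backup) holds, i.e. F(run_backup). The claim follows.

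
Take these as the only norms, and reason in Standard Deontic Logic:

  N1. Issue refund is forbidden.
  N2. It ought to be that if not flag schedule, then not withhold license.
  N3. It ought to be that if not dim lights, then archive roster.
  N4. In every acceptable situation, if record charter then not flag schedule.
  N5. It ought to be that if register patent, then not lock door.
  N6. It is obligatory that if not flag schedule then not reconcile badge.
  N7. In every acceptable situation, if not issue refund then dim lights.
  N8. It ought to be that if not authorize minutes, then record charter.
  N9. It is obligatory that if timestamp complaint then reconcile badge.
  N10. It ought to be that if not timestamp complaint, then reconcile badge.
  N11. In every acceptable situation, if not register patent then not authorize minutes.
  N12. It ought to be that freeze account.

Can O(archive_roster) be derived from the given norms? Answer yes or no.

Premise 3 is O(¬dim_lights → archive_roster), but O(¬dim_lights) is not derivable from the premises, so it does not yield O(archive_roster).
No other premise forces O(archive_roster). An ideal world satisfying every premise can still have archive_roster false, so O(archive_roster) is not derivable.

No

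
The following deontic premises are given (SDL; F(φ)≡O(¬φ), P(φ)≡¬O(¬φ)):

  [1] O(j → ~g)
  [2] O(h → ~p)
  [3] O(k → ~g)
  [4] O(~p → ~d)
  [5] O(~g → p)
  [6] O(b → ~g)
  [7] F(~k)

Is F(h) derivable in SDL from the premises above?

Yes

F(~k) at premise 7 means O(k).
Premise 3 is O(k → ~g); since O(k), deontic closure gives O(~g).
From O(~g) and premise 5, O(~g → p), we obtain O(p).
The contrapositive of premise 2 (O(h → ~p)) is O(p → ~h), and O(p) is already established, so O(~h).
Premises 1, 4, 6 do not contribute to this derivation.
So O(~h) holds, i.e. F(h). The claim follows.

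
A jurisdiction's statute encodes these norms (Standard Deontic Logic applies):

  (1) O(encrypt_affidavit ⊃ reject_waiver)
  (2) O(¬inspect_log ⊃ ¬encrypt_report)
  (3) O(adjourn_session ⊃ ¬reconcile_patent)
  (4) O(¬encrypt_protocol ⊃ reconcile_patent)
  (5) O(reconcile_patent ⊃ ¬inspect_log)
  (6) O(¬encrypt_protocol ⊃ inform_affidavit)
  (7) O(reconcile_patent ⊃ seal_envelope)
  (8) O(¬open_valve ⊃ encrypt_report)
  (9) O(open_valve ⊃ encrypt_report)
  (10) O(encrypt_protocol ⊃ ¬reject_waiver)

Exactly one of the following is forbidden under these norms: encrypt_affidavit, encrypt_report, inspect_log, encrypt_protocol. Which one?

encrypt_affidavit

Premises 9 and 8 are O(open_valve ⊃ encrypt_report) and O(¬open_valve ⊃ encrypt_report); every ideal world satisfies open_valve or ¬open_valve, so in either case encrypt_report holds — hence O(encrypt_report).
Premise 2, O(¬inspect_log ⊃ ¬encrypt_report), contraposes to O(encrypt_report ⊃ inspect_log); with O(encrypt_report) we get O(inspect_log).
The contrapositive of premise 5 (O(reconcile_patent ⊃ ¬inspect_log)) is O(inspect_log ⊃ ¬reconcile_patent), and O(inspect_log) is already established, so O(¬reconcile_patent).
Premise 4, O(¬encrypt_protocol ⊃ reconcile_patent), contraposes to O(¬reconcile_patent ⊃ encrypt_protocol); with O(¬reconcile_patent) we get O(encrypt_protocol).
With premise 10, O(encrypt_protocol ⊃ ¬reject_waiver), the K-axiom yields O(¬reject_waiver).
The contrapositive of premise 1 (O(encrypt_affidavit ⊃ reject_waiver)) is O(¬reject_waiver ⊃ ¬encrypt_affidavit), and O(¬reject_waiver) is already established, so O(¬encrypt_affidavit).
So O(¬encrypt_affidavit) holds, i.e. encrypt_affidavit is forbidden. None of the other listed options is forbidden under the premises.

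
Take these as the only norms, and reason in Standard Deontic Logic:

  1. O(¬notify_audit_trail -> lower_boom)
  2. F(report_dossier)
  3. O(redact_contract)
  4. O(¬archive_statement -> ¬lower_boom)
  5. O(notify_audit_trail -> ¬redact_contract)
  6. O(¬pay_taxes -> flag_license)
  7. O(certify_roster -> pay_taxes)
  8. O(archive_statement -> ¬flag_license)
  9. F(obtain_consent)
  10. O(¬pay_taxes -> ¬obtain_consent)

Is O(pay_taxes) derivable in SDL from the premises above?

Yes

Premise 3 states O(redact_contract) outright.
Premise 5, O(notify_audit_trail -> ¬redact_contract), contraposes to O(redact_contract -> ¬notify_audit_trail); with O(redact_contract) we get O(¬notify_audit_trail).
With premise 1, O(¬notify_audit_trail -> lower_boom), the K-axiom yields O(lower_boom).
The contrapositive of premise 4 (O(¬archive_statement -> ¬lower_boom)) is O(lower_boom -> archive_statement), and O(lower_boom) is already established, so O(archive_statement).
Premise 8 is O(archive_statement -> ¬flag_license); since O(archive_statement), deontic closure gives O(¬flag_license).
Premise 6, O(¬pay_taxes -> flag_license), contraposes to O(¬flag_license -> pay_taxes); with O(¬flag_license) we get O(pay_taxes).
Premises 2, 7, 9, 10 do not contribute to this derivation.
So O(pay_taxes) follows.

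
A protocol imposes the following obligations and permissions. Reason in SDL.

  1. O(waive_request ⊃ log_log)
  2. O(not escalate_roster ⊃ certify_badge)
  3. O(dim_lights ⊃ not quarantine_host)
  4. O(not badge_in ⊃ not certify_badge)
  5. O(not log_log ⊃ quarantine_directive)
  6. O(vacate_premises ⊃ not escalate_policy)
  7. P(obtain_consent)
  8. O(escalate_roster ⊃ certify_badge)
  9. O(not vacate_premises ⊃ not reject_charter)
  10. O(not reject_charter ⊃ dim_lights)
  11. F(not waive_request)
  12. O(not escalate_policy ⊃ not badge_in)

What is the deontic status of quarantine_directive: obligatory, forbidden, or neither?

Premise 5 is O(not log_log ⊃ quarantine_directive), but O(not log_log) is not derivable from the premises, so it does not yield O(quarantine_directive).
No premise or chain of K-axiom applications forces O(quarantine_directive), and none forces O(not quarantine_directive). So quarantine_directive is neither obligatory nor forbidden under these norms.

Neither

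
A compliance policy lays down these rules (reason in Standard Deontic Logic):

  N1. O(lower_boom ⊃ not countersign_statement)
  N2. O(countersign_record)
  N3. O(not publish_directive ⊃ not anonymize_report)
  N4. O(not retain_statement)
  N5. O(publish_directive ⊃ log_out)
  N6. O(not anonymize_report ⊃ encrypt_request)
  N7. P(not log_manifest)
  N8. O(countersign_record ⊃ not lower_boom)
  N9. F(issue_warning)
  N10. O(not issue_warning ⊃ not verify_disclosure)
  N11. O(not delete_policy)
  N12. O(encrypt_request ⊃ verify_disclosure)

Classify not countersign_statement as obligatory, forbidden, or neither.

Neither

Premise 1 is O(lower_boom ⊃ not countersign_statement), but O(lower_boom) is not derivable from the premises, so it does not yield O(not countersign_statement).
No premise or chain of K-axiom applications forces O(not countersign_statement), and none forces O(countersign_statement). So not countersign_statement is neither obligatory nor forbidden under these norms.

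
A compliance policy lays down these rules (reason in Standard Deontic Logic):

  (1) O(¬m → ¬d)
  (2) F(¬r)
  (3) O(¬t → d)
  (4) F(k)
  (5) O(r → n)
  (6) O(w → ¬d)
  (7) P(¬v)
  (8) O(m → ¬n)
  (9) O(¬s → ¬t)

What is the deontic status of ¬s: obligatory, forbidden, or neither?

Forbidden

Premise 2 is F(¬r), i.e. O(r).
Applying K to premise 5 (O(r → n)) and O(r) yields O(n).
Premise 8 is O(m → ¬n); contrapositively O(n → ¬m). Since O(n) holds, K gives O(¬m).
Applying K to premise 1 (O(¬m → ¬d)) and O(¬m) yields O(¬d).
Premise 3, O(¬t → d), contraposes to O(¬d → t); with O(¬d) we get O(t).
The contrapositive of premise 9 (O(¬s → ¬t)) is O(t → s), and O(t) is already established, so O(s).
Premises 4, 6, 7 do not contribute to this derivation.
Thus O(s), which is F(¬s): ¬s is forbidden.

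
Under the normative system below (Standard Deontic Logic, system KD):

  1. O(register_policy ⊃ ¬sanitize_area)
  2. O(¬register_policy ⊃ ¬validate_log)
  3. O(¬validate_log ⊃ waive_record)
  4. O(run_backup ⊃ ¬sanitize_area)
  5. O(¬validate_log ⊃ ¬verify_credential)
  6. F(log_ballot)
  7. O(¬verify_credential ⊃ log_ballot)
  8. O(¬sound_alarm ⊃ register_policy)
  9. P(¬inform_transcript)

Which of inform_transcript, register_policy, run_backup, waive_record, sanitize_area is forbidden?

Premise 6, F(log_ballot), is equivalent to O(¬log_ballot).
The contrapositive of premise 7 (O(¬verify_credential ⊃ log_ballot)) is O(¬log_ballot ⊃ verify_credential), and O(¬log_ballot) is already established, so O(verify_credential).
Premise 5 is O(¬validate_log ⊃ ¬verify_credential); contrapositively O(verify_credential ⊃ validate_log). Since O(verify_credential) holds, K gives O(validate_log).
Premise 2 is O(¬register_policy ⊃ ¬validate_log); contrapositively O(validate_log ⊃ register_policy). Since O(validate_log) holds, K gives O(register_policy).
Applying K to premise 1 (O(register_policy ⊃ ¬sanitize_area)) and O(register_policy) yields O(¬sanitize_area).
So O(¬sanitize_area) holds, i.e. sanitize_area is forbidden. None of the other listed options is forbidden under the premises.

sanitize_area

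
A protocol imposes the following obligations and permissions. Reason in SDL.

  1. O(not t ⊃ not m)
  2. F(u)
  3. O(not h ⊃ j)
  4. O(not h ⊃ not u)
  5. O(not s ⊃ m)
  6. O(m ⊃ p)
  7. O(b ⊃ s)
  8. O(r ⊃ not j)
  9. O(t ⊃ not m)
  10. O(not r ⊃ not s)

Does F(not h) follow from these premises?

Yes

Premises 9 and 1 are O(t ⊃ not m) and O(not t ⊃ not m); every ideal world satisfies t or not t, so in either case not m holds — hence O(not m).
Premise 5 is O(not s ⊃ m); contrapositively O(not m ⊃ s). Since O(not m) holds, K gives O(s).
The contrapositive of premise 10 (O(not r ⊃ not s)) is O(s ⊃ r), and O(s) is already established, so O(r).
Applying K to premise 8 (O(r ⊃ not j)) and O(r) yields O(not j).
Premise 3, O(not h ⊃ j), contraposes to O(not j ⊃ h); with O(not j) we get O(h).
Premises 2, 4, 6, 7 do not contribute to this derivation.
So O(h) holds, i.e. F(not h). The claim follows.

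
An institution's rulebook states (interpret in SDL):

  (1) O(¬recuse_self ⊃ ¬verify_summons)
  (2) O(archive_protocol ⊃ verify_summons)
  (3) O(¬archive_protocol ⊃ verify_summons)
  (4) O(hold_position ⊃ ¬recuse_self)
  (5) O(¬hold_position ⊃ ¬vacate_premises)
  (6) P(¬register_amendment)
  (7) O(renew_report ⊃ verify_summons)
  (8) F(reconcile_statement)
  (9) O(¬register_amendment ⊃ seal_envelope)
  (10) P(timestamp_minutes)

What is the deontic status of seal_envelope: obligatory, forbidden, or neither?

Neither

Premise 9 is O(¬register_amendment ⊃ seal_envelope), but O(¬register_amendment) is not derivable from the premises (the permission P(¬register_amendment) asserts only ¬O(register_amendment), not O(¬register_amendment)), so it does not yield O(seal_envelope).
No premise or chain of K-axiom applications forces O(seal_envelope), and none forces O(¬seal_envelope). So seal_envelope is neither obligatory nor forbidden under these norms.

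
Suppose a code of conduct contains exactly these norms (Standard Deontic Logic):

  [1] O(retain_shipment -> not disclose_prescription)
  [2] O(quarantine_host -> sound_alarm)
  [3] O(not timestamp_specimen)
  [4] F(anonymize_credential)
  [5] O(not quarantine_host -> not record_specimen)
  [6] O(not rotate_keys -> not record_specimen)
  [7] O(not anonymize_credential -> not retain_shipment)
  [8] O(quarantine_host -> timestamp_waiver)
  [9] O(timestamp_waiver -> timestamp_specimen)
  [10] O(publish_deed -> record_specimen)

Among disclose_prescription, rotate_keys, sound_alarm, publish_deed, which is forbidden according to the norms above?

publish_deed

From premise 3 we have O(not timestamp_specimen).
The contrapositive of premise 9 (O(timestamp_waiver -> timestamp_specimen)) is O(not timestamp_specimen -> not timestamp_waiver), and O(not timestamp_specimen) is already established, so O(not timestamp_waiver).
Premise 8, O(quarantine_host -> timestamp_waiver), contraposes to O(not timestamp_waiver -> not quarantine_host); with O(not timestamp_waiver) we get O(not quarantine_host).
With premise 5, O(not quarantine_host -> not record_specimen), the K-axiom yields O(not record_specimen).
The contrapositive of premise 10 (O(publish_deed -> record_specimen)) is O(not record_specimen -> not publish_deed), and O(not record_specimen) is already established, so O(not publish_deed).
So O(not publish_deed) holds, i.e. publish_deed is forbidden. None of the other listed options is forbidden under the premises.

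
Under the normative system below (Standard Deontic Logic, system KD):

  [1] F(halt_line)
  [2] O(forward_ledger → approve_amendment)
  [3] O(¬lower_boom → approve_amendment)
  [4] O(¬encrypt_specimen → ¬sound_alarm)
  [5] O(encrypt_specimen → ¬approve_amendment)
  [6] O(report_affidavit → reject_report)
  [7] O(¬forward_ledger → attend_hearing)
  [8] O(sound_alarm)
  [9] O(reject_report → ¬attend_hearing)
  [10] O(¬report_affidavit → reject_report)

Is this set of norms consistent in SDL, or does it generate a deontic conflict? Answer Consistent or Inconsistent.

Inconsistent

Premises 6 and 10 are O(report_affidavit → reject_report) and O(¬report_affidavit → reject_report); every ideal world satisfies report_affidavit or ¬report_affidavit, so in either case reject_report holds — hence O(reject_report).
Premise 9 is O(reject_report → ¬attend_hearing); since O(reject_report), deontic closure gives O(¬attend_hearing).
Premise 7 is O(¬forward_ledger → attend_hearing); contrapositively O(¬attend_hearing → forward_ledger). Since O(¬attend_hearing) holds, K gives O(forward_ledger).
With premise 2, O(forward_ledger → approve_amendment), the K-axiom yields O(approve_amendment).
Premise 5 is O(encrypt_specimen → ¬approve_amendment); contrapositively O(approve_amendment → ¬encrypt_specimen). Since O(approve_amendment) holds, K gives O(¬encrypt_specimen).
Applying K to premise 4 (O(¬encrypt_specimen → ¬sound_alarm)) and O(¬encrypt_specimen) yields O(¬sound_alarm).
But premise 8 directly asserts O(sound_alarm).
We now have both O(¬sound_alarm) and O(sound_alarm) — sound_alarm is simultaneously obligatory and forbidden, violating the D-axiom.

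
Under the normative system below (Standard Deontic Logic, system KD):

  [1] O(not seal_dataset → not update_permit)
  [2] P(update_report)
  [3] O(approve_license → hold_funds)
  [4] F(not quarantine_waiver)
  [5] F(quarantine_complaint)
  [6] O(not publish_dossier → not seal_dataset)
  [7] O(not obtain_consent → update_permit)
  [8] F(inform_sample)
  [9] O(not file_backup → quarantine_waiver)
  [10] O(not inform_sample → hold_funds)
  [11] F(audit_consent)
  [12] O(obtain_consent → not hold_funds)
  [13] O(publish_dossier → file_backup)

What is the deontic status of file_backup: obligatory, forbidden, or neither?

Obligatory

F(inform_sample) at premise 8 means O(not inform_sample).
Premise 10 is O(not inform_sample → hold_funds); since O(not inform_sample), deontic closure gives O(hold_funds).
Premise 12, O(obtain_consent → not hold_funds), contraposes to O(hold_funds → not obtain_consent); with O(hold_funds) we get O(not obtain_consent).
From O(not obtain_consent) and premise 7, O(not obtain_consent → update_permit), we obtain O(update_permit).
The contrapositive of premise 1 (O(not seal_dataset → not update_permit)) is O(update_permit → seal_dataset), and O(update_permit) is already established, so O(seal_dataset).
The contrapositive of premise 6 (O(not publish_dossier → not seal_dataset)) is O(seal_dataset → publish_dossier), and O(seal_dataset) is already established, so O(publish_dossier).
Applying K to premise 13 (O(publish_dossier → file_backup)) and O(publish_dossier) yields O(file_backup).
Premises 2, 3, 4, 5, 9, 11 do not contribute to this derivation.
Hence file_backup is obligatory.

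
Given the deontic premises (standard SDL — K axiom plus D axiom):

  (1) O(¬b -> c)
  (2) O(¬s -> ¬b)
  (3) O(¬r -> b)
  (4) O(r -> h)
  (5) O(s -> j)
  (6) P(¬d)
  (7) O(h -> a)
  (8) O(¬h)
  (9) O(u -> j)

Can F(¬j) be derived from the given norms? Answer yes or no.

Premise 8 states O(¬h) outright.
Premise 4, O(r -> h), contraposes to O(¬h -> ¬r); with O(¬h) we get O(¬r).
Premise 3 is O(¬r -> b); since O(¬r), deontic closure gives O(b).
The contrapositive of premise 2 (O(¬s -> ¬b)) is O(b -> s), and O(b) is already established, so O(s).
Applying K to premise 5 (O(s -> j)) and O(s) yields O(j).
Premises 1, 6, 7, 9 do not contribute to this derivation.
So O(j) holds, i.e. F(¬j). The claim follows.

Yes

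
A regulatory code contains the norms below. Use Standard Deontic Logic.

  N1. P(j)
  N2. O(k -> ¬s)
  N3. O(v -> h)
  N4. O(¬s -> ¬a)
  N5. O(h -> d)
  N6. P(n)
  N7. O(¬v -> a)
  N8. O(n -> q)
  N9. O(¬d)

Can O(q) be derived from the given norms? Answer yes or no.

No

Premise 8 is O(n -> q), but O(n) is not derivable from the premises (the permission P(n) asserts only ¬O(¬n), not O(n)), so it does not yield O(q).
No other premise forces O(q). An ideal world satisfying every premise can still have q false, so O(q) is not derivable.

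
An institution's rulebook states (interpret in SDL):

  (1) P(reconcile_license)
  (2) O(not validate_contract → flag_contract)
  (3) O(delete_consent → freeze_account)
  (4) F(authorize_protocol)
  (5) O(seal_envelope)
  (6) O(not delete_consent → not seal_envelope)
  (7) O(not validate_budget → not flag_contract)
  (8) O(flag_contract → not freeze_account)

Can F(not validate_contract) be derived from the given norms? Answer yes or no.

Premise 5 states O(seal_envelope) outright.
The contrapositive of premise 6 (O(not delete_consent → not seal_envelope)) is O(seal_envelope → delete_consent), and O(seal_envelope) is already established, so O(delete_consent).
Applying K to premise 3 (O(delete_consent → freeze_account)) and O(delete_consent) yields O(freeze_account).
The contrapositive of premise 8 (O(flag_contract → not freeze_account)) is O(freeze_account → not flag_contract), and O(freeze_account) is already established, so O(not flag_contract).
The contrapositive of premise 2 (O(not validate_contract → flag_contract)) is O(not flag_contract → validate_contract), and O(not flag_contract) is already established, so O(validate_contract).
Premises 1, 4, 7 do not contribute to this derivation.
So O(validate_contract) holds, i.e. F(not validate_contract). The claim follows.

Yes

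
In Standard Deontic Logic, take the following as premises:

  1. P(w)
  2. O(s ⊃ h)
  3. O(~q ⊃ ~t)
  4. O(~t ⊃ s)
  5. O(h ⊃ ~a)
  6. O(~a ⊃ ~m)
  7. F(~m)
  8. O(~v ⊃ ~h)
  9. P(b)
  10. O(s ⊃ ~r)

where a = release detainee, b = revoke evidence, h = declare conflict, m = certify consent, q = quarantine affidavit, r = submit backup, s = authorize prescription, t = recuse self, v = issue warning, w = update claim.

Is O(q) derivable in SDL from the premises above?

Yes

Premise 7 is F(~m), i.e. O(m).
The contrapositive of premise 6 (O(~a ⊃ ~m)) is O(m ⊃ a), and O(m) is already established, so O(a).
Premise 5, O(h ⊃ ~a), contraposes to O(a ⊃ ~h); with O(a) we get O(~h).
The contrapositive of premise 2 (O(s ⊃ h)) is O(~h ⊃ ~s), and O(~h) is already established, so O(~s).
Premise 4, O(~t ⊃ s), contraposes to O(~s ⊃ t); with O(~s) we get O(t).
Premise 3 is O(~q ⊃ ~t); contrapositively O(t ⊃ q). Since O(t) holds, K gives O(q).
Premises 1, 8, 9, 10 do not contribute to this derivation.
So O(q) follows.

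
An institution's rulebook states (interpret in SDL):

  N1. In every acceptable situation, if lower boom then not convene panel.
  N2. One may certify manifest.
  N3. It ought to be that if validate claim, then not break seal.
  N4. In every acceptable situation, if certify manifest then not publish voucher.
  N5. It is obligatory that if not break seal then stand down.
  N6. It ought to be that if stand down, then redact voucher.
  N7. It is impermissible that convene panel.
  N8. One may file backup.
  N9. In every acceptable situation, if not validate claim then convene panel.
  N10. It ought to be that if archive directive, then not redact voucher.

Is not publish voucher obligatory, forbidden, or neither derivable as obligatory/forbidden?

Neither

Premise 4 is O(certify_manifest → ¬publish_voucher), but O(certify_manifest) is not derivable from the premises (the permission P(certify_manifest) asserts only ¬O(¬certify_manifest), not O(certify_manifest)), so it does not yield O(¬publish_voucher).
No premise or chain of K-axiom applications forces O(¬publish_voucher), and none forces O(publish_voucher). So ¬publish_voucher is neither obligatory nor forbidden under these norms.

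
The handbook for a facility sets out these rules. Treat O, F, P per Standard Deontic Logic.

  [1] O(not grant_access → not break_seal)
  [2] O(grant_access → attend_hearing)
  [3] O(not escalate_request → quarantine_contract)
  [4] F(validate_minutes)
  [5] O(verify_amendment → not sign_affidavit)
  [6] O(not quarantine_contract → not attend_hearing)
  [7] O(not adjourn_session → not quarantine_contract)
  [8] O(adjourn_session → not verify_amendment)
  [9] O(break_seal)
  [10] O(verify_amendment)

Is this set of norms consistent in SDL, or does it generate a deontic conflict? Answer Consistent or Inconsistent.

Premise 9 states O(break_seal) outright.
The contrapositive of premise 1 (O(not grant_access → not break_seal)) is O(break_seal → grant_access), and O(break_seal) is already established, so O(grant_access).
Premise 2 is O(grant_access → attend_hearing); since O(grant_access), deontic closure gives O(attend_hearing).
Premise 6 is O(not quarantine_contract → not attend_hearing); contrapositively O(attend_hearing → quarantine_contract). Since O(attend_hearing) holds, K gives O(quarantine_contract).
Premise 7, O(not adjourn_session → not quarantine_contract), contraposes to O(quarantine_contract → adjourn_session); with O(quarantine_contract) we get O(adjourn_session).
Applying K to premise 8 (O(adjourn_session → not verify_amendment)) and O(adjourn_session) yields O(not verify_amendment).
However, premise 10 gives O(verify_amendment).
We now have both O(not verify_amendment) and O(verify_amendment) — verify_amendment is simultaneously obligatory and forbidden, violating the D-axiom.

Inconsistent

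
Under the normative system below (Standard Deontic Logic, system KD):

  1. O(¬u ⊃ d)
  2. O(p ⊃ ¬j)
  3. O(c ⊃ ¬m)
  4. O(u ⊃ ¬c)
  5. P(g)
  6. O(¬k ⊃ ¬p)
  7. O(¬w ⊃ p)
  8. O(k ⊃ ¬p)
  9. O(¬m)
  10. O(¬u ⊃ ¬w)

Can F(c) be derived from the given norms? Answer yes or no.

Premises 6 and 8 are O(¬k ⊃ ¬p) and O(k ⊃ ¬p); every ideal world satisfies ¬k or k, so in either case ¬p holds — hence O(¬p).
The contrapositive of premise 7 (O(¬w ⊃ p)) is O(¬p ⊃ w), and O(¬p) is already established, so O(w).
Premise 10 is O(¬u ⊃ ¬w); contrapositively O(w ⊃ u). Since O(w) holds, K gives O(u).
Premise 4 is O(u ⊃ ¬c); since O(u), deontic closure gives O(¬c).
Premises 1, 2, 3, 5, 9 do not contribute to this derivation.
So O(¬c) holds, i.e. F(c). The claim follows.

Yes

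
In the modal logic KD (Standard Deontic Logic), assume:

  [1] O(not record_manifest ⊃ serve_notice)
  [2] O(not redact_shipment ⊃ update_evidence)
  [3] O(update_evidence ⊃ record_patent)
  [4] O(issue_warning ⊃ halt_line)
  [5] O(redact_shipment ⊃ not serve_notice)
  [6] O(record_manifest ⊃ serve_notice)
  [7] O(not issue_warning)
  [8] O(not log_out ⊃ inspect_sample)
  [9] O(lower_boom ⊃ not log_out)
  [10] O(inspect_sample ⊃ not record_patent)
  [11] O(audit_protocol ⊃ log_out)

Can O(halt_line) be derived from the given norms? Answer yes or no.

No

Premise 4 is O(issue_warning ⊃ halt_line), but O(issue_warning) is not derivable from the premises, so it does not yield O(halt_line).
No other premise forces O(halt_line). An ideal world satisfying every premise can still have halt_line false, so O(halt_line) is not derivable.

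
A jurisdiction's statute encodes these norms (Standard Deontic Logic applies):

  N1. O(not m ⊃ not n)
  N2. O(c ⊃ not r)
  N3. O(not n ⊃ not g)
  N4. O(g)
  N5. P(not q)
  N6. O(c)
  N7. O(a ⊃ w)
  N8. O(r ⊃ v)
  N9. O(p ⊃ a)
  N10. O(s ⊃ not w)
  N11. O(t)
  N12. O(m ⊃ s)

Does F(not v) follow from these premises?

No

Premise 8 is O(r ⊃ v), but O(r) is not derivable from the premises, so it does not yield O(v).
No other premise forces O(v). An ideal world satisfying every premise can still have not v true, so F(not v) is not derivable.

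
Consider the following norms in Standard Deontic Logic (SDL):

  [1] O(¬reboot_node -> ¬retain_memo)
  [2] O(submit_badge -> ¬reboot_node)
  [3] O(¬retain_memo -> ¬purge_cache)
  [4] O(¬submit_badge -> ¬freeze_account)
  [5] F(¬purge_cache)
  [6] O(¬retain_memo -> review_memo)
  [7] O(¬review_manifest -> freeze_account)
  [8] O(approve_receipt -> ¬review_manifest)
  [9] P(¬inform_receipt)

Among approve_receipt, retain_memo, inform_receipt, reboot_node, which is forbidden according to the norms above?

approve_receipt

F(¬purge_cache) at premise 5 means O(purge_cache).
Premise 3, O(¬retain_memo -> ¬purge_cache), contraposes to O(purge_cache -> retain_memo); with O(purge_cache) we get O(retain_memo).
Premise 1 is O(¬reboot_node -> ¬retain_memo); contrapositively O(retain_memo -> reboot_node). Since O(retain_memo) holds, K gives O(reboot_node).
Premise 2 is O(submit_badge -> ¬reboot_node); contrapositively O(reboot_node -> ¬submit_badge). Since O(reboot_node) holds, K gives O(¬submit_badge).
From O(¬submit_badge) and premise 4, O(¬submit_badge -> ¬freeze_account), we obtain O(¬freeze_account).
Premise 7 is O(¬review_manifest -> freeze_account); contrapositively O(¬freeze_account -> review_manifest). Since O(¬freeze_account) holds, K gives O(review_manifest).
Premise 8, O(approve_receipt -> ¬review_manifest), contraposes to O(review_manifest -> ¬approve_receipt); with O(review_manifest) we get O(¬approve_receipt).
So O(¬approve_receipt) holds, i.e. approve_receipt is forbidden. None of the other listed options is forbidden under the premises.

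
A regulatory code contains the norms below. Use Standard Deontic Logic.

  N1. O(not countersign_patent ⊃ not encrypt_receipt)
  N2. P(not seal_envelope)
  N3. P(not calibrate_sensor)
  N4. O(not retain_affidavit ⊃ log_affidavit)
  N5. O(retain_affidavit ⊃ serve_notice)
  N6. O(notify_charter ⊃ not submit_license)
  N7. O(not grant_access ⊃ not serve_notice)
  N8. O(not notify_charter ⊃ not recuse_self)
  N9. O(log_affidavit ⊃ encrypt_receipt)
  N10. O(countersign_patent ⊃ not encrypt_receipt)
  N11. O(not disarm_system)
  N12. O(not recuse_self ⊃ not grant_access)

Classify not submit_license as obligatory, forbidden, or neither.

Obligatory

Premises 1 and 10 cover both cases: O(not countersign_patent ⊃ not encrypt_receipt) and O(countersign_patent ⊃ not encrypt_receipt). Since not countersign_patent ∨ countersign_patent is a tautology, O(not encrypt_receipt) follows.
Premise 9, O(log_affidavit ⊃ encrypt_receipt), contraposes to O(not encrypt_receipt ⊃ not log_affidavit); with O(not encrypt_receipt) we get O(not log_affidavit).
Premise 4, O(not retain_affidavit ⊃ log_affidavit), contraposes to O(not log_affidavit ⊃ retain_affidavit); with O(not log_affidavit) we get O(retain_affidavit).
Premise 5 is O(retain_affidavit ⊃ serve_notice); since O(retain_affidavit), deontic closure gives O(serve_notice).
Premise 7, O(not grant_access ⊃ not serve_notice), contraposes to O(serve_notice ⊃ grant_access); with O(serve_notice) we get O(grant_access).
Premise 12, O(not recuse_self ⊃ not grant_access), contraposes to O(grant_access ⊃ recuse_self); with O(grant_access) we get O(recuse_self).
Premise 8, O(not notify_charter ⊃ not recuse_self), contraposes to O(recuse_self ⊃ notify_charter); with O(recuse_self) we get O(notify_charter).
With premise 6, O(notify_charter ⊃ not submit_license), the K-axiom yields O(not submit_license).
Premises 2, 3, 11 do not contribute to this derivation.
Hence not submit_license is obligatory.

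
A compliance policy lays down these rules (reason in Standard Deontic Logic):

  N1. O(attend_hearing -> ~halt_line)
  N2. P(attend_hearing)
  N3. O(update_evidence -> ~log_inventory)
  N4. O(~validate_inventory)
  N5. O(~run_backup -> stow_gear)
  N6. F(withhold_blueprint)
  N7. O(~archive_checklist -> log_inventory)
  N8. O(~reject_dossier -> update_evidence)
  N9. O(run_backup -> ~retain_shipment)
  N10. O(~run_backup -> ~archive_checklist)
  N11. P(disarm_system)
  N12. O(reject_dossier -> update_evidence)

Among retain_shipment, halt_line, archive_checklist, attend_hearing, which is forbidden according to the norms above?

Premises 8 and 12 cover both cases: O(~reject_dossier -> update_evidence) and O(reject_dossier -> update_evidence). Since ~reject_dossier ∨ reject_dossier is a tautology, O(update_evidence) follows.
Premise 3 is O(update_evidence -> ~log_inventory); since O(update_evidence), deontic closure gives O(~log_inventory).
Premise 7, O(~archive_checklist -> log_inventory), contraposes to O(~log_inventory -> archive_checklist); with O(~log_inventory) we get O(archive_checklist).
Premise 10 is O(~run_backup -> ~archive_checklist); contrapositively O(archive_checklist -> run_backup). Since O(archive_checklist) holds, K gives O(run_backup).
Premise 9 is O(run_backup -> ~retain_shipment); since O(run_backup), deontic closure gives O(~retain_shipment).
So O(~retain_shipment) holds, i.e. retain_shipment is forbidden. None of the other listed options is forbidden under the premises.

retain_shipment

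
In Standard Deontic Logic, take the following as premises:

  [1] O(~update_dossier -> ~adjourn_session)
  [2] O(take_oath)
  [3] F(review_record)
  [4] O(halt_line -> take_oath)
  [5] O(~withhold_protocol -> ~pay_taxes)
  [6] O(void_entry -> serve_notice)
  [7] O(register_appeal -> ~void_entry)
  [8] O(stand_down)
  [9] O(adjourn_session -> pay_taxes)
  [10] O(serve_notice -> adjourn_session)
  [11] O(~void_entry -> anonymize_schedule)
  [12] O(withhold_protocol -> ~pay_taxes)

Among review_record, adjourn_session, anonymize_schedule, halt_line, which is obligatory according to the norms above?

By case analysis on ~withhold_protocol: premise 5 gives O(~withhold_protocol -> ~pay_taxes) and premise 12 gives O(withhold_protocol -> ~pay_taxes), so O(~pay_taxes) either way.
Premise 9 is O(adjourn_session -> pay_taxes); contrapositively O(~pay_taxes -> ~adjourn_session). Since O(~pay_taxes) holds, K gives O(~adjourn_session).
Premise 10, O(serve_notice -> adjourn_session), contraposes to O(~adjourn_session -> ~serve_notice); with O(~adjourn_session) we get O(~serve_notice).
Premise 6, O(void_entry -> serve_notice), contraposes to O(~serve_notice -> ~void_entry); with O(~serve_notice) we get O(~void_entry).
Premise 11 is O(~void_entry -> anonymize_schedule); since O(~void_entry), deontic closure gives O(anonymize_schedule).
So O(anonymize_schedule) holds — anonymize_schedule is obligatory. None of the other listed options is made obligatory by any chain of premises.

anonymize_schedule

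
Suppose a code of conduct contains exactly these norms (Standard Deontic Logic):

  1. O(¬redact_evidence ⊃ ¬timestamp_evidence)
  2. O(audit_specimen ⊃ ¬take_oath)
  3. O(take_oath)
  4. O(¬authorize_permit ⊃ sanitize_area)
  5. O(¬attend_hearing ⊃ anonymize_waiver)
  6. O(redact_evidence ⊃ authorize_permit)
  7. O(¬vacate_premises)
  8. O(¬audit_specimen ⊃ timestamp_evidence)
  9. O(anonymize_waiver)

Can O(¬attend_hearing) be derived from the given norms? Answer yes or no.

Premise 5 is O(¬attend_hearing ⊃ anonymize_waiver); even if O(anonymize_waiver) held, inferring O(¬attend_hearing) would be affirming the consequent — invalid.
No other premise forces O(¬attend_hearing). An ideal world satisfying every premise can still have ¬attend_hearing false, so O(¬attend_hearing) is not derivable.

No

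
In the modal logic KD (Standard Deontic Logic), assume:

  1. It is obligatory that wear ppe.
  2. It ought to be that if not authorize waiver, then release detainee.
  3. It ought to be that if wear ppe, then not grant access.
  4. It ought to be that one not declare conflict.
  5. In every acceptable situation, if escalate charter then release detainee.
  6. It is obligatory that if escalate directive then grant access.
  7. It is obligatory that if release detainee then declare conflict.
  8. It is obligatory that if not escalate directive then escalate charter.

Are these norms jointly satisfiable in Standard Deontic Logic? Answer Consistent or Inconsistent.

From premise 1 we have O(wear_ppe).
Applying K to premise 3 (O(wear_ppe → ¬grant_access)) and O(wear_ppe) yields O(¬grant_access).
The contrapositive of premise 6 (O(escalate_directive → grant_access)) is O(¬grant_access → ¬escalate_directive), and O(¬grant_access) is already established, so O(¬escalate_directive).
With premise 8, O(¬escalate_directive → escalate_charter), the K-axiom yields O(escalate_charter).
Premise 5 is O(escalate_charter → release_detainee); since O(escalate_charter), deontic closure gives O(release_detainee).
From O(release_detainee) and premise 7, O(release_detainee → declare_conflict), we obtain O(declare_conflict).
Yet premise 4 states O(¬declare_conflict).
We now have both O(declare_conflict) and O(¬declare_conflict) — declare_conflict is simultaneously obligatory and forbidden, violating the D-axiom.

Inconsistent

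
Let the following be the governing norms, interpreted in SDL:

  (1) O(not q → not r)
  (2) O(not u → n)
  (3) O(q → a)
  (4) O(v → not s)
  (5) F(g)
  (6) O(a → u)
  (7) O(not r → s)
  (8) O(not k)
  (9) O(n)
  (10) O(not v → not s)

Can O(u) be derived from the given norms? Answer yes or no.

By case analysis on v: premise 4 gives O(v → not s) and premise 10 gives O(not v → not s), so O(not s) either way.
The contrapositive of premise 7 (O(not r → s)) is O(not s → r), and O(not s) is already established, so O(r).
Premise 1, O(not q → not r), contraposes to O(r → q); with O(r) we get O(q).
Applying K to premise 3 (O(q → a)) and O(q) yields O(a).
With premise 6, O(a → u), the K-axiom yields O(u).
Premises 2, 5, 8, 9 do not contribute to this derivation.
So O(u) follows.

Yes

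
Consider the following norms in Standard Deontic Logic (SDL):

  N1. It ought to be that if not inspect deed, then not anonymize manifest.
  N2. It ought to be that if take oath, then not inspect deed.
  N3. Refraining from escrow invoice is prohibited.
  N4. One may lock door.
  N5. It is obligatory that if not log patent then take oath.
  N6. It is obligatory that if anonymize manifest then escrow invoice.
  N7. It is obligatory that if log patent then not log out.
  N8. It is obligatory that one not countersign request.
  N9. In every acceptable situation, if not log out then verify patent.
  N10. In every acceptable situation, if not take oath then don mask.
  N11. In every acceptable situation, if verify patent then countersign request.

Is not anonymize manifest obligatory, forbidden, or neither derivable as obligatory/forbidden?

Obligatory

Premise 8 states O(¬countersign_request) outright.
Premise 11 is O(verify_patent → countersign_request); contrapositively O(¬countersign_request → ¬verify_patent). Since O(¬countersign_request) holds, K gives O(¬verify_patent).
Premise 9, O(¬log_out → verify_patent), contraposes to O(¬verify_patent → log_out); with O(¬verify_patent) we get O(log_out).
Premise 7, O(log_patent → ¬log_out), contraposes to O(log_out → ¬log_patent); with O(log_out) we get O(¬log_patent).
From O(¬log_patent) and premise 5, O(¬log_patent → take_oath), we obtain O(take_oath).
With premise 2, O(take_oath → ¬inspect_deed), the K-axiom yields O(¬inspect_deed).
Applying K to premise 1 (O(¬inspect_deed → ¬anonymize_manifest)) and O(¬inspect_deed) yields O(¬anonymize_manifest).
Premises 3, 4, 6, 10 do not contribute to this derivation.
Hence ¬anonymize_manifest is obligatory.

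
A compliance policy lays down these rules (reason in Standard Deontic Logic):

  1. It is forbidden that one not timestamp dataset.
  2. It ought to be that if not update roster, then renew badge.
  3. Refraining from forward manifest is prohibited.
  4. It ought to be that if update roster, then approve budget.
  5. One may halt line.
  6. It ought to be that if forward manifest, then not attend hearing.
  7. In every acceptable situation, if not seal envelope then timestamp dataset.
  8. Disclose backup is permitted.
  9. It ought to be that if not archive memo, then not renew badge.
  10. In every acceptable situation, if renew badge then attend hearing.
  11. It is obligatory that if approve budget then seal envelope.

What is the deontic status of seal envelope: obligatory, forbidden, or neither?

Premise 3, F(¬forward_manifest), is equivalent to O(forward_manifest).
From O(forward_manifest) and premise 6, O(forward_manifest → ¬attend_hearing), we obtain O(¬attend_hearing).
The contrapositive of premise 10 (O(renew_badge → attend_hearing)) is O(¬attend_hearing → ¬renew_badge), and O(¬attend_hearing) is already established, so O(¬renew_badge).
Premise 2, O(¬update_roster → renew_badge), contraposes to O(¬renew_badge → update_roster); with O(¬renew_badge) we get O(update_roster).
Premise 4 is O(update_roster → approve_budget); since O(update_roster), deontic closure gives O(approve_budget).
Applying K to premise 11 (O(approve_budget → seal_envelope)) and O(approve_budget) yields O(seal_envelope).
Premises 1, 5, 7, 8, 9 do not contribute to this derivation.
Hence seal_envelope is obligatory.

Obligatory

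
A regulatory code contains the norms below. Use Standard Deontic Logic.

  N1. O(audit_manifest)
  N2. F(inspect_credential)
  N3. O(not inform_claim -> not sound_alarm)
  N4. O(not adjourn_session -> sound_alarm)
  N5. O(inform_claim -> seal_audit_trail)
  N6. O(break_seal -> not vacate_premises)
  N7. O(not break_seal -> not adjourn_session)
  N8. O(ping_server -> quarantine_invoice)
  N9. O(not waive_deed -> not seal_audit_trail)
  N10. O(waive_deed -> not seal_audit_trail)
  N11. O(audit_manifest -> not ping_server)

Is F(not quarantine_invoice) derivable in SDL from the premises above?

Premise 8 is O(ping_server -> quarantine_invoice), but O(ping_server) is not derivable from the premises, so it does not yield O(quarantine_invoice).
No other premise forces O(quarantine_invoice). An ideal world satisfying every premise can still have not quarantine_invoice true, so F(not quarantine_invoice) is not derivable.

No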